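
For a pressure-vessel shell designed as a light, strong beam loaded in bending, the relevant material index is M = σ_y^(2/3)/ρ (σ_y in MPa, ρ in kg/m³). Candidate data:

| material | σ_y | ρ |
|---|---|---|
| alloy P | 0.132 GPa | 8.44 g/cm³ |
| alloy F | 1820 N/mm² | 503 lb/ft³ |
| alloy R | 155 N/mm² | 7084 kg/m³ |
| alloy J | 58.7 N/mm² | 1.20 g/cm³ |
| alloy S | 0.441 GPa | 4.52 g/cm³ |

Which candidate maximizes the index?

alloy F

Normalizing units and computing the index:
  alloy P: σ_y = 132.0 MPa, ρ = 8440 kg/m³
  alloy F: σ_y = 1820 MPa, ρ = 8057 kg/m³
  alloy R: σ_y = 155.0 MPa, ρ = 7084 kg/m³
  alloy J: σ_y = 58.70 MPa, ρ = 1200 kg/m³
  alloy S: σ_y = 441.0 MPa, ρ = 4520 kg/m³
  alloy F: M = 18.5×10⁻³
  alloy S: M = 12.8×10⁻³
  alloy J: M = 12.6×10⁻³
  alloy R: M = 4.07×10⁻³
  alloy P: M = 3.07×10⁻³
Highest index: alloy F.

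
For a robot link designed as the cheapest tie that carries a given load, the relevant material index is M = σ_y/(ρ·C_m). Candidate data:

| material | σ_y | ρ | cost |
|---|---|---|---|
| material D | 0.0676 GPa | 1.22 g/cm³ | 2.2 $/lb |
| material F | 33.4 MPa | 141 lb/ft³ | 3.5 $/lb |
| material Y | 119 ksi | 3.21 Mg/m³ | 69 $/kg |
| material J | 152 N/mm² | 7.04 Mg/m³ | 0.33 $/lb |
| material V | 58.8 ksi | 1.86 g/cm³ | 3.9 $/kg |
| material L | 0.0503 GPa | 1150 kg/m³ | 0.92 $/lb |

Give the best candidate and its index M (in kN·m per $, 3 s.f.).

material V, M = 55.9 kN·m per $

Putting every candidate on a common basis:
  material D: σ_y = 67.60 MPa, ρ = 1220 kg/m³, cost = 4.850 $/kg
  material F: σ_y = 33.40 MPa, ρ = 2259 kg/m³, cost = 7.716 $/kg
  material Y: σ_y = 820.5 MPa, ρ = 3210 kg/m³, cost = 69.00 $/kg
  material J: σ_y = 152.0 MPa, ρ = 7040 kg/m³, cost = 0.7275 $/kg
  material V: σ_y = 405.4 MPa, ρ = 1860 kg/m³, cost = 3.900 $/kg
  material L: σ_y = 50.30 MPa, ρ = 1150 kg/m³, cost = 2.028 $/kg
  material V: M = 55.9 kN·m per $
  material J: M = 29.7 kN·m per $
  material L: M = 21.6 kN·m per $
  material D: M = 11.4 kN·m per $
  material Y: M = 3.70 kN·m per $
  material F: M = 1.92 kN·m per $
The maximum is for material V.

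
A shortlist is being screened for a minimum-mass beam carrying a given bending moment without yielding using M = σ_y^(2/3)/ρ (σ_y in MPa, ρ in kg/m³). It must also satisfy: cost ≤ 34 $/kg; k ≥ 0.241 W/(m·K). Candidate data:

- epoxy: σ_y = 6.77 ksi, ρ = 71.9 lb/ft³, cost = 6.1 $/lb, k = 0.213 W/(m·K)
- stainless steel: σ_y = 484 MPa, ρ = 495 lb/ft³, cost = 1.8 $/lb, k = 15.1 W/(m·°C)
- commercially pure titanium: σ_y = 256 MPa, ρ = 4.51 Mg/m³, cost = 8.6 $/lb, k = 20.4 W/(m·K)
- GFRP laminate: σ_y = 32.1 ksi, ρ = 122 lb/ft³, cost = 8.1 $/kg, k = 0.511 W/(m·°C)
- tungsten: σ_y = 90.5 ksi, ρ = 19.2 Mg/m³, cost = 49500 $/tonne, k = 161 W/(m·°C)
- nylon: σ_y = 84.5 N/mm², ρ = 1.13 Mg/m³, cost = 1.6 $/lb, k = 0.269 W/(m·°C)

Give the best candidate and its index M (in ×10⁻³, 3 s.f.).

Screen on constraints: cost ≤ 34 $/kg; k ≥ 0.241 W/(m·K). Survivors: stainless steel, commercially pure titanium, GFRP laminate, nylon.
After converting to SI:
  stainless steel: σ_y = 484.0 MPa, ρ = 7929 kg/m³
  commercially pure titanium: σ_y = 256.0 MPa, ρ = 4510 kg/m³
  GFRP laminate: σ_y = 221.3 MPa, ρ = 1954 kg/m³
  nylon: σ_y = 84.50 MPa, ρ = 1130 kg/m³
  GFRP laminate: M = 18.7×10⁻³
  nylon: M = 17.0×10⁻³
  commercially pure titanium: M = 8.94×10⁻³
  stainless steel: M = 7.77×10⁻³
The maximum is for GFRP laminate.

GFRP laminate, M = 18.7×10⁻³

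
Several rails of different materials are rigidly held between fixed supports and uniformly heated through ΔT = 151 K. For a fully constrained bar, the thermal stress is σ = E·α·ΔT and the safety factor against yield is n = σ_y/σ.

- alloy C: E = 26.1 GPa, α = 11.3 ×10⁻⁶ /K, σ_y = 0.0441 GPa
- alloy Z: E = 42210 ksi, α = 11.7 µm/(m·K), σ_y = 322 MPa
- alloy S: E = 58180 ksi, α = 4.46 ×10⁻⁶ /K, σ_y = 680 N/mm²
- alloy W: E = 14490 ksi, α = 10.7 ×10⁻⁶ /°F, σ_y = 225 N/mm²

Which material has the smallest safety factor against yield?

Converting E to GPa, α to ×10⁻⁶/K, σ_y to MPa, then σ and n for each:
  alloy C: E = 26.10, α = 11.3, σ_y = 44.10 → σ = 44.5 MPa, n = 0.990
  alloy Z: E = 291.0, α = 11.7, σ_y = 322.0 → σ = 514 MPa, n = 0.626
  alloy S: E = 401.1, α = 4.46, σ_y = 680.0 → σ = 270 MPa, n = 2.52
  alloy W: E = 99.91, α = 19.3, σ_y = 225.0 → σ = 291 MPa, n = 0.774
Smallest n: alloy Z with n = 0.626.

alloy Z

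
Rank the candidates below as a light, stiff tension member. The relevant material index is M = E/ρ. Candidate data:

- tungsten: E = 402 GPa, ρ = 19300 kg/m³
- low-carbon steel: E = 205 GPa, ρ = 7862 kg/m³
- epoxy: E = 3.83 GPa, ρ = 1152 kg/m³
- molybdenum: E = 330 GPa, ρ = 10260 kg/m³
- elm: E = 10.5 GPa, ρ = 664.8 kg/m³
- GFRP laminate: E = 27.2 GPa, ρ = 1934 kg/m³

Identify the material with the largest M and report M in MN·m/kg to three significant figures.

molybdenum, M = 32.2 MN·m/kg

Computing M directly (units already consistent):
  molybdenum: M = 32.2 MN·m/kg
  low-carbon steel: M = 26.1 MN·m/kg
  tungsten: M = 20.8 MN·m/kg
  elm: M = 15.8 MN·m/kg
  GFRP laminate: M = 14.1 MN·m/kg
  epoxy: M = 3.32 MN·m/kg
Molybdenum ranks first.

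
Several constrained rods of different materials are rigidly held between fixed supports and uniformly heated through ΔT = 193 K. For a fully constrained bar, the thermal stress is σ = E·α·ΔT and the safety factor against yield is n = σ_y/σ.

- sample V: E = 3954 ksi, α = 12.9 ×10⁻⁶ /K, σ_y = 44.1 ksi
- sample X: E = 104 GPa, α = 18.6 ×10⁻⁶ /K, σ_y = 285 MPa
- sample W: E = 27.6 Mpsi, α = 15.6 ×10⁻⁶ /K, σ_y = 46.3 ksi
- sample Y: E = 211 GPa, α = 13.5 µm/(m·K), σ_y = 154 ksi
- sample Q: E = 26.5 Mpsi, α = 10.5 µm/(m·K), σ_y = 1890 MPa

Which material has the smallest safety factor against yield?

sample W

In consistent units (E in GPa, α in ×10⁻⁶/K, σ_y in MPa):
  sample V: E = 27.26, α = 12.9, σ_y = 304.1 → σ = 67.9 MPa, n = 4.48
  sample X: E = 104.0, α = 18.6, σ_y = 285.0 → σ = 373 MPa, n = 0.763
  sample W: E = 190.3, α = 15.6, σ_y = 319.2 → σ = 573 MPa, n = 0.557
  sample Y: E = 211.0, α = 13.5, σ_y = 1062 → σ = 550 MPa, n = 1.93
  sample Q: E = 182.7, α = 10.5, σ_y = 1890 → σ = 370 MPa, n = 5.10
The minimum is sample W at n = 0.557.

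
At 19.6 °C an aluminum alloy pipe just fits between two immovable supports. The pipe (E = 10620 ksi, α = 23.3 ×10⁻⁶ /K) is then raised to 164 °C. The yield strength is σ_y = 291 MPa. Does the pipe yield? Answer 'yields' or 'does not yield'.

does not yield

E = 10620 ksi = 73.22 GPa.
ΔT = 144.4 K. Constrained thermal stress σ = E·α·ΔT = 73.22×10³ MPa × 23.3×10⁻⁶ × 144.4 = 246 MPa (compressive).
Compare to σ_y = 291 MPa: σ < σ_y, so it does not yield.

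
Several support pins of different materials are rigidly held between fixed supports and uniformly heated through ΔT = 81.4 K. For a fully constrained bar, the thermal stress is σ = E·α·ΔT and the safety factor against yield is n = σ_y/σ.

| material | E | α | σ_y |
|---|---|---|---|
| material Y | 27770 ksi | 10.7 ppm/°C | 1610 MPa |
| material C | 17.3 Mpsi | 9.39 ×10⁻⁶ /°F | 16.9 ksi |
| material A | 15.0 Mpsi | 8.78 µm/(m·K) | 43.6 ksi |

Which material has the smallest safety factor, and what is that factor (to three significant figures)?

material C, n = 0.710

In consistent units (E in GPa, α in ×10⁻⁶/K, σ_y in MPa):
  material Y: E = 191.5, α = 10.7, σ_y = 1610 → σ = 167 MPa, n = 9.65
  material C: E = 119.3, α = 16.9, σ_y = 116.5 → σ = 164 MPa, n = 0.710
  material A: E = 103.4, α = 8.78, σ_y = 300.6 → σ = 73.9 MPa, n = 4.07
Smallest n: material C with n = 0.710.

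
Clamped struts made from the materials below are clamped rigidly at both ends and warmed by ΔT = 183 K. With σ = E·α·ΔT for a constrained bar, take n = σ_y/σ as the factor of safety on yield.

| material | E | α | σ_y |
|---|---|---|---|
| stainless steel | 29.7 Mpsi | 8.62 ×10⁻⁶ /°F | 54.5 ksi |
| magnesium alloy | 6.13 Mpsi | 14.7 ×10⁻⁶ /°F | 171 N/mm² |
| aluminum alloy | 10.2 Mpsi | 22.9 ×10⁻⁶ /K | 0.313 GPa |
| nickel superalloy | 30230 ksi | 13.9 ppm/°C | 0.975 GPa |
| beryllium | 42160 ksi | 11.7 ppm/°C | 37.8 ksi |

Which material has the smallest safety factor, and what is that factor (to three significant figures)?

In consistent units (E in GPa, α in ×10⁻⁶/K, σ_y in MPa):
  stainless steel: E = 204.8, α = 15.5, σ_y = 375.8 → σ = 581 MPa, n = 0.646
  magnesium alloy: E = 42.26, α = 26.5, σ_y = 171.0 → σ = 205 MPa, n = 0.836
  aluminum alloy: E = 70.33, α = 22.9, σ_y = 313.0 → σ = 295 MPa, n = 1.06
  nickel superalloy: E = 208.4, α = 13.9, σ_y = 975.0 → σ = 530 MPa, n = 1.84
  beryllium: E = 290.7, α = 11.7, σ_y = 260.6 → σ = 622 MPa, n = 0.419
Beryllium has the lowest safety factor, n = 0.419.

beryllium, n = 0.419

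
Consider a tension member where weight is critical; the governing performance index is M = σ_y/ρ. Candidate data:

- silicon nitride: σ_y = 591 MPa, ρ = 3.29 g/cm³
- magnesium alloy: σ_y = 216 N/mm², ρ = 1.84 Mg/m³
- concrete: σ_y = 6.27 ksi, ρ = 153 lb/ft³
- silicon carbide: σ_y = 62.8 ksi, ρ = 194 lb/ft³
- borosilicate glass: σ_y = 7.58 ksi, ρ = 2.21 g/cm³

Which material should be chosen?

In SI units:
  silicon nitride: σ_y = 591.0 MPa, ρ = 3290 kg/m³
  magnesium alloy: σ_y = 216.0 MPa, ρ = 1840 kg/m³
  concrete: σ_y = 43.23 MPa, ρ = 2451 kg/m³
  silicon carbide: σ_y = 433.0 MPa, ρ = 3108 kg/m³
  borosilicate glass: σ_y = 52.26 MPa, ρ = 2210 kg/m³
  silicon nitride: M = 180 kN·m/kg
  silicon carbide: M = 139 kN·m/kg
  magnesium alloy: M = 117 kN·m/kg
  borosilicate glass: M = 23.6 kN·m/kg
  concrete: M = 17.6 kN·m/kg
Highest index: silicon nitride.

silicon nitride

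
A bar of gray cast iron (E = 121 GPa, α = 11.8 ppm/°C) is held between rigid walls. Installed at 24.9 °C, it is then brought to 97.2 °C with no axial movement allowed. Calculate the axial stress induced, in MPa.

103 MPa

ΔT = 72.30 K. Constrained thermal stress σ = E·α·ΔT = 121.0×10³ MPa × 11.8×10⁻⁶ × 72.30 = 103 MPa (compressive).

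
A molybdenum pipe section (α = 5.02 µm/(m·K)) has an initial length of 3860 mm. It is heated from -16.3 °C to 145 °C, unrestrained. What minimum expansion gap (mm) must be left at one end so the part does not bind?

3.13 mm

ΔT = 145 − (-16.3) = 161.3 K.
ΔL = α·L₀·ΔT = 5.02×10⁻⁶ × 3860 mm × 161.3 K = 3.13 mm.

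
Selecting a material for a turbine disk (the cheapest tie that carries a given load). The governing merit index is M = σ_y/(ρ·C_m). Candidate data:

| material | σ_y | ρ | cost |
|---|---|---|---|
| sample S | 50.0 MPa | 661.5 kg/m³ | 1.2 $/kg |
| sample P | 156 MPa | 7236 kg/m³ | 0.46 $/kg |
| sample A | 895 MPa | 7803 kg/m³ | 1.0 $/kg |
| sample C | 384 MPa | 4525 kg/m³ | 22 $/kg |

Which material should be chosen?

sample A

Per-candidate index values:
  sample A: M = 115 kN·m per $
  sample S: M = 63.0 kN·m per $
  sample P: M = 46.9 kN·m per $
  sample C: M = 3.86 kN·m per $
Highest index: sample A.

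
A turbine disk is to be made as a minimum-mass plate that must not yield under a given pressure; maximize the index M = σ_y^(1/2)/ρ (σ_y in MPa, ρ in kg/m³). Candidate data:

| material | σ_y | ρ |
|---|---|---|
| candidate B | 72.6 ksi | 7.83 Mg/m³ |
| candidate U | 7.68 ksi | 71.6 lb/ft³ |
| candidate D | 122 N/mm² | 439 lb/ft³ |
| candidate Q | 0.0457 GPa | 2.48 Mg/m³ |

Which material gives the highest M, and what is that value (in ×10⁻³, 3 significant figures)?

Normalizing units and computing the index:
  candidate B: σ_y = 500.6 MPa, ρ = 7830 kg/m³
  candidate U: σ_y = 52.95 MPa, ρ = 1147 kg/m³
  candidate D: σ_y = 122.0 MPa, ρ = 7032 kg/m³
  candidate Q: σ_y = 45.70 MPa, ρ = 2480 kg/m³
  candidate U: M = 6.34×10⁻³
  candidate B: M = 2.86×10⁻³
  candidate Q: M = 2.73×10⁻³
  candidate D: M = 1.57×10⁻³
Candidate U ranks first.

candidate U, M = 6.34×10⁻³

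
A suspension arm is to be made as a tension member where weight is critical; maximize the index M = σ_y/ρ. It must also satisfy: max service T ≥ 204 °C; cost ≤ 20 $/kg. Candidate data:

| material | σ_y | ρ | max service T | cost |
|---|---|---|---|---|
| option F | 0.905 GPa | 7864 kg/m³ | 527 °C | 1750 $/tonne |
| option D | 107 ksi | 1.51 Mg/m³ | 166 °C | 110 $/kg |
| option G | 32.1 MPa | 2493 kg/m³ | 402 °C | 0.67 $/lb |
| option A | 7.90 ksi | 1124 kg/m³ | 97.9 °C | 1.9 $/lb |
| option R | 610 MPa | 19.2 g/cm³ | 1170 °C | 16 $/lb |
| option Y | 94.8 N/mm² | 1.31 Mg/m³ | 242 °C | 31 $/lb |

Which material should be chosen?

Screen on constraints: max service T ≥ 204 °C; cost ≤ 20 $/kg. Survivors: option F, option G.
In SI units:
  option F: σ_y = 905.0 MPa, ρ = 7864 kg/m³
  option G: σ_y = 32.10 MPa, ρ = 2493 kg/m³
  option F: M = 115 kN·m/kg
  option G: M = 12.9 kN·m/kg
The maximum is for option F.

option F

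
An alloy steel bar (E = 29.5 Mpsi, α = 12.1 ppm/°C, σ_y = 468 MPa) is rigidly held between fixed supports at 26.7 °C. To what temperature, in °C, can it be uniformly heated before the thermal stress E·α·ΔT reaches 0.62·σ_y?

E = 29.5 Mpsi = 203.4 GPa.
E·α·ΔT = 290.2 MPa ⇒ ΔT = 290.2 / (203.4×10³ × 12.1×10⁻⁶) = 117.9 K.
T = 26.7 + 117.9 = 144.6 °C.

145 °C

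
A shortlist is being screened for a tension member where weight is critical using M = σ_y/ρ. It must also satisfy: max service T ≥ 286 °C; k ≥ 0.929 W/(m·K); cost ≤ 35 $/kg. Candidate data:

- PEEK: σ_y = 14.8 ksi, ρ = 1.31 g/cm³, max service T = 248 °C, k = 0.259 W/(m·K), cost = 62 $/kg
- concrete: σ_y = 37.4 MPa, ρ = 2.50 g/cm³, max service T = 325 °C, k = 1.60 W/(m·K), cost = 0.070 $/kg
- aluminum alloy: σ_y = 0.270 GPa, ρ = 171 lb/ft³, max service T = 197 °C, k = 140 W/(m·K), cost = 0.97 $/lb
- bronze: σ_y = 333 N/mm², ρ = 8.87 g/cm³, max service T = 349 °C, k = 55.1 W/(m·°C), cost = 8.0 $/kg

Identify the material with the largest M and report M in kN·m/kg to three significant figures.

Screen on constraints: max service T ≥ 286 °C; k ≥ 0.929 W/(m·K); cost ≤ 35 $/kg. Survivors: concrete, bronze.
Normalizing units and computing the index:
  concrete: σ_y = 37.40 MPa, ρ = 2500 kg/m³
  bronze: σ_y = 333.0 MPa, ρ = 8870 kg/m³
  bronze: M = 37.5 kN·m/kg
  concrete: M = 15.0 kN·m/kg
The maximum is for bronze.

bronze, M = 37.5 kN·m/kg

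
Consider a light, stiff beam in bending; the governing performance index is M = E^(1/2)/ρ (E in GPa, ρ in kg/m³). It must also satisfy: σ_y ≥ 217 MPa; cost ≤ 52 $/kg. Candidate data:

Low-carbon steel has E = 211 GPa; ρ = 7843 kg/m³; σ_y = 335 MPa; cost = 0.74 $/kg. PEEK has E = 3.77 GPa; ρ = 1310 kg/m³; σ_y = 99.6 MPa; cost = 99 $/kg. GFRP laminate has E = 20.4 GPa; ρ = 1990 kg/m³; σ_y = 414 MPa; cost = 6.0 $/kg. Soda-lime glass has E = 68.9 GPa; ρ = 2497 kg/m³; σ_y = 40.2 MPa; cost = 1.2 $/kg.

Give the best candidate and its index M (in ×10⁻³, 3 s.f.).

GFRP laminate, M = 2.27×10⁻³

Screen on constraints: σ_y ≥ 217 MPa; cost ≤ 52 $/kg. Survivors: low-carbon steel, GFRP laminate.
Evaluate M for each candidate:
  GFRP laminate: M = 2.27×10⁻³
  low-carbon steel: M = 1.85×10⁻³
Highest index: GFRP laminate.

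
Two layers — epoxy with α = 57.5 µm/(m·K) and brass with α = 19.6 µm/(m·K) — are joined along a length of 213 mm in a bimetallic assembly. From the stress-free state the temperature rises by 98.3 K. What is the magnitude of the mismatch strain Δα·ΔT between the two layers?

3.73×10⁻³

Δα = |57.5 − 19.6|×10⁻⁶/K = 37.9×10⁻⁶/K.
Mismatch strain = Δα·ΔT = 37.9×10⁻⁶ × 98.3 = 3.73×10⁻³.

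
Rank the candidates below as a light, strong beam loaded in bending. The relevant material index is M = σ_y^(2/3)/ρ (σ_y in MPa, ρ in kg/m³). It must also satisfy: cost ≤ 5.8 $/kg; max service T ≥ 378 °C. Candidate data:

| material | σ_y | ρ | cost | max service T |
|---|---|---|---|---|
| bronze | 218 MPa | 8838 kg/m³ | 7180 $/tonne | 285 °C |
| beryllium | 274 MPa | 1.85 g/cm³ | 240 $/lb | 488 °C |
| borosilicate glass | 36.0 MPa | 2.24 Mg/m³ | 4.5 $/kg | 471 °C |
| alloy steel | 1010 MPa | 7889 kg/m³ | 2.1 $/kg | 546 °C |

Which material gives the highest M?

alloy steel

Screen on constraints: cost ≤ 5.8 $/kg; max service T ≥ 378 °C. Survivors: borosilicate glass, alloy steel.
Normalizing units and computing the index:
  borosilicate glass: σ_y = 36.00 MPa, ρ = 2240 kg/m³
  alloy steel: σ_y = 1010 MPa, ρ = 7889 kg/m³
  alloy steel: M = 12.8×10⁻³
  borosilicate glass: M = 4.87×10⁻³
Alloy steel ranks first.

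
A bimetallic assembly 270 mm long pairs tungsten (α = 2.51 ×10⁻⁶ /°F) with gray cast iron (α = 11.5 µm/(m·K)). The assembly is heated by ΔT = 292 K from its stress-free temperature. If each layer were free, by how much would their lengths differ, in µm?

550 µm

tungsten: α = 2.51×10⁻⁶/°F × 9/5 = 4.52×10⁻⁶/K.
Δα = |4.52 − 11.5|×10⁻⁶/K = 6.98×10⁻⁶/K.
ΔL_mismatch = Δα·L·ΔT = 6.98×10⁻⁶ × 270.0 mm × 292.0 K = 550 µm.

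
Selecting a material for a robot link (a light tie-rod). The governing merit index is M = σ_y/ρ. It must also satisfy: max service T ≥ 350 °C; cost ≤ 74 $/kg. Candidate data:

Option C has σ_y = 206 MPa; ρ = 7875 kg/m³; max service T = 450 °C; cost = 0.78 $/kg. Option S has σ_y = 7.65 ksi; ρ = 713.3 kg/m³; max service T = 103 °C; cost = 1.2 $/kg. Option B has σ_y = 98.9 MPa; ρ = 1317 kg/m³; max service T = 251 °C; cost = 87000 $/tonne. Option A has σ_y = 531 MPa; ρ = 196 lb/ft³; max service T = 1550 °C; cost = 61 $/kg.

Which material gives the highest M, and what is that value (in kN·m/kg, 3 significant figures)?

Screen on constraints: max service T ≥ 350 °C; cost ≤ 74 $/kg. Survivors: option C, option A.
Putting every candidate on a common basis:
  option C: σ_y = 206.0 MPa, ρ = 7875 kg/m³
  option A: σ_y = 531.0 MPa, ρ = 3140 kg/m³
  option A: M = 169 kN·m/kg
  option C: M = 26.2 kN·m/kg
Highest index: option A.

option A, M = 169 kN·m/kg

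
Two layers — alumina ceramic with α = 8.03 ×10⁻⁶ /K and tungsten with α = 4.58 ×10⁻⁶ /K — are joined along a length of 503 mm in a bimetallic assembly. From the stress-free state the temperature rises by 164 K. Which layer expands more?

alumina ceramic

α(alumina ceramic) = 8.03×10⁻⁶/K vs α(tungsten) = 4.58×10⁻⁶/K.
Higher α expands more for the same ΔT: alumina ceramic.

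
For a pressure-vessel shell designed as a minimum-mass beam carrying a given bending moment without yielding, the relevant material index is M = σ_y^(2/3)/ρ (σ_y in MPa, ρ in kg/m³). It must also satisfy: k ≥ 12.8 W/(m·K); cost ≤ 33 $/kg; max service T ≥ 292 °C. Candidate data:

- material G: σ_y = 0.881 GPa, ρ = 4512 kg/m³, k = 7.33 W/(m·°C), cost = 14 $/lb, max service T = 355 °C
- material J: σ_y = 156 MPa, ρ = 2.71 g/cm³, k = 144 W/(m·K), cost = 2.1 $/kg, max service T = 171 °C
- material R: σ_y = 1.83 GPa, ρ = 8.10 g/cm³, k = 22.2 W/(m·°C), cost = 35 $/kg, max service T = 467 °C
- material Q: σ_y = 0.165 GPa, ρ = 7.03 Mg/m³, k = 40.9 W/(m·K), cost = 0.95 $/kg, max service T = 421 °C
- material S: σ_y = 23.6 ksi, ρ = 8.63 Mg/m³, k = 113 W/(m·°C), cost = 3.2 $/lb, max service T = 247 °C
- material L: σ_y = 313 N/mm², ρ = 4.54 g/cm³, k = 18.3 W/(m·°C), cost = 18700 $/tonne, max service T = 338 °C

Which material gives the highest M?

Screen on constraints: k ≥ 12.8 W/(m·K); cost ≤ 33 $/kg; max service T ≥ 292 °C. Survivors: material Q, material L.
Convert each candidate to consistent units, then evaluate M:
  material Q: σ_y = 165.0 MPa, ρ = 7030 kg/m³
  material L: σ_y = 313.0 MPa, ρ = 4540 kg/m³
  material L: M = 10.2×10⁻³
  material Q: M = 4.28×10⁻³
Material L ranks first.

material L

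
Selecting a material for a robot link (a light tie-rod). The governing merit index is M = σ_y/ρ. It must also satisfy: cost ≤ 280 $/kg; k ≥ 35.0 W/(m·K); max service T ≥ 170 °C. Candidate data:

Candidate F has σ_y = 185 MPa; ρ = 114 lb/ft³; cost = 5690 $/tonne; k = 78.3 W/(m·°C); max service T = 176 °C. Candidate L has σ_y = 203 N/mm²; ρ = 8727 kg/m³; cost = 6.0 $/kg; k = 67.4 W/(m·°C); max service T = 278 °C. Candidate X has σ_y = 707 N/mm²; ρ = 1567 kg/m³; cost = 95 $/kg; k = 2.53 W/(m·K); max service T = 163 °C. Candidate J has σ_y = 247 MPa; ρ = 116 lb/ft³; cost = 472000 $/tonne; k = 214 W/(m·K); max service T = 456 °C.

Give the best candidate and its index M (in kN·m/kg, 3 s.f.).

Screen on constraints: cost ≤ 280 $/kg; k ≥ 35.0 W/(m·K); max service T ≥ 170 °C. Survivors: candidate F, candidate L.
Convert each candidate to consistent units, then evaluate M:
  candidate F: σ_y = 185.0 MPa, ρ = 1826 kg/m³
  candidate L: σ_y = 203.0 MPa, ρ = 8727 kg/m³
  candidate F: M = 101 kN·m/kg
  candidate L: M = 23.3 kN·m/kg
Candidate F ranks first.

candidate F, M = 101 kN·m/kg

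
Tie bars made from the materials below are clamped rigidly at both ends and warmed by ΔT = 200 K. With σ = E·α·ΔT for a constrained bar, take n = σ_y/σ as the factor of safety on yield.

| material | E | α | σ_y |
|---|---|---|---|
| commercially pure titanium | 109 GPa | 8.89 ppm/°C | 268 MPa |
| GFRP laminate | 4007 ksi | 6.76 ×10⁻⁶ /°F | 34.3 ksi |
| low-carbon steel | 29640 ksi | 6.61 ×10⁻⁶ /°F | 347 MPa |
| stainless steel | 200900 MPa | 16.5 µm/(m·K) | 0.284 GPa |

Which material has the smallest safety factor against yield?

stainless steel

Converting E to GPa, α to ×10⁻⁶/K, σ_y to MPa, then σ and n for each:
  commercially pure titanium: E = 109.0, α = 8.89, σ_y = 268.0 → σ = 194 MPa, n = 1.38
  GFRP laminate: E = 27.63, α = 12.2, σ_y = 236.5 → σ = 67.2 MPa, n = 3.52
  low-carbon steel: E = 204.4, α = 11.9, σ_y = 347.0 → σ = 486 MPa, n = 0.714
  stainless steel: E = 200.9, α = 16.5, σ_y = 284.0 → σ = 663 MPa, n = 0.428
Smallest n: stainless steel with n = 0.428.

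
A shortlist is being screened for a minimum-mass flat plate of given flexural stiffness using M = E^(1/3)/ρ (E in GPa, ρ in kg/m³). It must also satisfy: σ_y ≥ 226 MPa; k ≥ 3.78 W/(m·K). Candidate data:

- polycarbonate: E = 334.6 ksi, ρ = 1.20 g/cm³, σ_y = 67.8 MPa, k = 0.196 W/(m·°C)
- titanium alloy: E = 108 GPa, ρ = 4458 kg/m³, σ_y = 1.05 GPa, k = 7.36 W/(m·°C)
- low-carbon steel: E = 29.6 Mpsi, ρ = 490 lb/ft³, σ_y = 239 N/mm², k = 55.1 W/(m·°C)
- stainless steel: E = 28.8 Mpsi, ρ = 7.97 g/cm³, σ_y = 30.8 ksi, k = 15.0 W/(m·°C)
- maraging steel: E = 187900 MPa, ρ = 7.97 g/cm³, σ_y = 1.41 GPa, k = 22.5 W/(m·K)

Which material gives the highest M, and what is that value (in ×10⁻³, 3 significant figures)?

titanium alloy, M = 1.07×10⁻³

Screen on constraints: σ_y ≥ 226 MPa; k ≥ 3.78 W/(m·K). Survivors: titanium alloy, low-carbon steel, maraging steel.
Putting every candidate on a common basis:
  titanium alloy: E = 108.0 GPa, ρ = 4458 kg/m³
  low-carbon steel: E = 204.1 GPa, ρ = 7849 kg/m³
  maraging steel: E = 187.9 GPa, ρ = 7970 kg/m³
  titanium alloy: M = 1.07×10⁻³
  low-carbon steel: M = 0.750×10⁻³
  maraging steel: M = 0.719×10⁻³
The maximum is for titanium alloy.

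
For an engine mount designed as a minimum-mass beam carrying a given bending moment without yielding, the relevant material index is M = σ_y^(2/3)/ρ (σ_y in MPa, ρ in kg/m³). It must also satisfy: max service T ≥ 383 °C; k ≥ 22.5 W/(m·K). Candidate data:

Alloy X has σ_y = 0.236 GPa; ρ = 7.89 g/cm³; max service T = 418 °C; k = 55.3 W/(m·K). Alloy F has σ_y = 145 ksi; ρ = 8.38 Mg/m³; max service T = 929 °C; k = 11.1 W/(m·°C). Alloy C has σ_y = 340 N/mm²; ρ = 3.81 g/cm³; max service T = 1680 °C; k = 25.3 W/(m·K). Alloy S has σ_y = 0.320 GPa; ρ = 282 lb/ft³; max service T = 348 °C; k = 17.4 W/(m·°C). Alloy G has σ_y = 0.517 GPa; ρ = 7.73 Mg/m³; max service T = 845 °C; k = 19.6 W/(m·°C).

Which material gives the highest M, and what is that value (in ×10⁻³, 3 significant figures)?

Screen on constraints: max service T ≥ 383 °C; k ≥ 22.5 W/(m·K). Survivors: alloy X, alloy C.
Putting every candidate on a common basis:
  alloy X: σ_y = 236.0 MPa, ρ = 7890 kg/m³
  alloy C: σ_y = 340.0 MPa, ρ = 3810 kg/m³
  alloy C: M = 12.8×10⁻³
  alloy X: M = 4.84×10⁻³
The maximum is for alloy C.

alloy C, M = 12.8×10⁻³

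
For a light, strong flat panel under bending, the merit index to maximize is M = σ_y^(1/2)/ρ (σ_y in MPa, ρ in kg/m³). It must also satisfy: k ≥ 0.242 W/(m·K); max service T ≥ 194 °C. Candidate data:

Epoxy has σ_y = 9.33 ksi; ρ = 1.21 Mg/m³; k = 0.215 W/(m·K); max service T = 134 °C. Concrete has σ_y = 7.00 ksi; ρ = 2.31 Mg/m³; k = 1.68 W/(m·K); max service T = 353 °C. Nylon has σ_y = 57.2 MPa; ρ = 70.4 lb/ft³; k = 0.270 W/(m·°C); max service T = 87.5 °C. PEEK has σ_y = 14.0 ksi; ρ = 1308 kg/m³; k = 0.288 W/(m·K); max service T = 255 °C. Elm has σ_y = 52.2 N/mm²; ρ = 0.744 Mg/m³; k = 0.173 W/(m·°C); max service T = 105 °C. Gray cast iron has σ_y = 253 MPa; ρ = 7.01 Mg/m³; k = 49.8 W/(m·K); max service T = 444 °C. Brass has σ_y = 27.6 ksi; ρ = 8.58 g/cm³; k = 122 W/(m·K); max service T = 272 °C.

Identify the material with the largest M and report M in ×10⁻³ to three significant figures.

Screen on constraints: k ≥ 0.242 W/(m·K); max service T ≥ 194 °C. Survivors: concrete, PEEK, gray cast iron, brass.
Putting every candidate on a common basis:
  concrete: σ_y = 48.26 MPa, ρ = 2310 kg/m³
  PEEK: σ_y = 96.53 MPa, ρ = 1308 kg/m³
  gray cast iron: σ_y = 253.0 MPa, ρ = 7010 kg/m³
  brass: σ_y = 190.3 MPa, ρ = 8580 kg/m³
  PEEK: M = 7.51×10⁻³
  concrete: M = 3.01×10⁻³
  gray cast iron: M = 2.27×10⁻³
  brass: M = 1.61×10⁻³
The maximum is for PEEK.

PEEK, M = 7.51×10⁻³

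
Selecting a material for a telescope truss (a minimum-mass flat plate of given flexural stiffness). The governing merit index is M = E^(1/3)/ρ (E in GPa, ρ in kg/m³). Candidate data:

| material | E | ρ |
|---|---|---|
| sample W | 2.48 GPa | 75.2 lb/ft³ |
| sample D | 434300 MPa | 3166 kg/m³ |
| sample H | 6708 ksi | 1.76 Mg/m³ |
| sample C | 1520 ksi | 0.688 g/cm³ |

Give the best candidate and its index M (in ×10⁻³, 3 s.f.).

sample C, M = 3.18×10⁻³

Normalizing units and computing the index:
  sample W: E = 2.480 GPa, ρ = 1205 kg/m³
  sample D: E = 434.3 GPa, ρ = 3166 kg/m³
  sample H: E = 46.25 GPa, ρ = 1760 kg/m³
  sample C: E = 10.48 GPa, ρ = 688.0 kg/m³
  sample C: M = 3.18×10⁻³
  sample D: M = 2.39×10⁻³
  sample H: M = 2.04×10⁻³
  sample W: M = 1.12×10⁻³
Highest index: sample C.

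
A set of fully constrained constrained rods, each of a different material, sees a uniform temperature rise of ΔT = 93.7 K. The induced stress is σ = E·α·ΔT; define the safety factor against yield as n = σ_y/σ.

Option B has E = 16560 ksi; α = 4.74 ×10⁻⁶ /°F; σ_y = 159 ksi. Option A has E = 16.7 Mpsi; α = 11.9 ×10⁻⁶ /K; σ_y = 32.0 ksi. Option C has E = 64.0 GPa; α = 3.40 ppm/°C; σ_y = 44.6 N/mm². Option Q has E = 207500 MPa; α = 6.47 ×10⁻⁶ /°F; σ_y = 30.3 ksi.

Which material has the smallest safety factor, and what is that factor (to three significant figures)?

Per material, after unit conversion:
  option B: E = 114.2, α = 8.53, σ_y = 1096 → σ = 91.3 MPa, n = 12.0
  option A: E = 115.1, α = 11.9, σ_y = 220.6 → σ = 128 MPa, n = 1.72
  option C: E = 64.00, α = 3.40, σ_y = 44.60 → σ = 20.4 MPa, n = 2.19
  option Q: E = 207.5, α = 11.6, σ_y = 208.9 → σ = 226 MPa, n = 0.923
The minimum is option Q at n = 0.923.

option Q, n = 0.923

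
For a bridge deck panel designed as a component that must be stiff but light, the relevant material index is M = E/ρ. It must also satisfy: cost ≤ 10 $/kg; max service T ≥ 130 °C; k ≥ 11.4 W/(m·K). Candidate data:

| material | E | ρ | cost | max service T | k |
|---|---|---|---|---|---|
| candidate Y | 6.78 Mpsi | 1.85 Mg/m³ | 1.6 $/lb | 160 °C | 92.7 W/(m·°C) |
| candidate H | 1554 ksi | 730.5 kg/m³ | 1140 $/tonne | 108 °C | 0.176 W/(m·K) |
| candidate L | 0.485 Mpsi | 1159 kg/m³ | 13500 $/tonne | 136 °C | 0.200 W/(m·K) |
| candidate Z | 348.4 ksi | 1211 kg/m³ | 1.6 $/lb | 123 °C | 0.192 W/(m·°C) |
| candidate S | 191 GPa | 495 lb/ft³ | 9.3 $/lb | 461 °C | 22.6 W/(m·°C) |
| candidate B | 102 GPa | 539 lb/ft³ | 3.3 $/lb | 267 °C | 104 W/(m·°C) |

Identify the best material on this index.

Screen on constraints: cost ≤ 10 $/kg; max service T ≥ 130 °C; k ≥ 11.4 W/(m·K). Survivors: candidate Y, candidate B.
Putting every candidate on a common basis:
  candidate Y: E = 46.75 GPa, ρ = 1850 kg/m³
  candidate B: E = 102.0 GPa, ρ = 8634 kg/m³
  candidate Y: M = 25.3 MN·m/kg
  candidate B: M = 11.8 MN·m/kg
Candidate Y has the largest M.

candidate Y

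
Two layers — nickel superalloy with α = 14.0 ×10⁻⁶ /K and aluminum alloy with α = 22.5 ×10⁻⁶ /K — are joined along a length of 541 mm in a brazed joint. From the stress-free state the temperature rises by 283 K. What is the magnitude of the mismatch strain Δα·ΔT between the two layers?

2.41×10⁻³

Δα = |14.0 − 22.5|×10⁻⁶/K = 8.50×10⁻⁶/K.
Mismatch strain = Δα·ΔT = 8.50×10⁻⁶ × 283.0 = 2.41×10⁻³.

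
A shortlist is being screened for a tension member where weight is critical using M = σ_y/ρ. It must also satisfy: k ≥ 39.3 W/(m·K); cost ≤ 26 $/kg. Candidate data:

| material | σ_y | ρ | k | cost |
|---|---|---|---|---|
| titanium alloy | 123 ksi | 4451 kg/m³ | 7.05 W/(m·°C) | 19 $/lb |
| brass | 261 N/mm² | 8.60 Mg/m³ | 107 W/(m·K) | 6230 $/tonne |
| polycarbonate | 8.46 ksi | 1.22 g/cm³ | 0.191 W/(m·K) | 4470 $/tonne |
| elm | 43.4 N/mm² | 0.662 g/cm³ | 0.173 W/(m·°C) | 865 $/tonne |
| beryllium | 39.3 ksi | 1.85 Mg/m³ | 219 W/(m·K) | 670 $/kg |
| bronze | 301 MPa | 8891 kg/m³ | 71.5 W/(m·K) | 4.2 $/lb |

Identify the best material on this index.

bronze

Screen on constraints: k ≥ 39.3 W/(m·K); cost ≤ 26 $/kg. Survivors: brass, bronze.
Convert each candidate to consistent units, then evaluate M:
  brass: σ_y = 261.0 MPa, ρ = 8600 kg/m³
  bronze: σ_y = 301.0 MPa, ρ = 8891 kg/m³
  bronze: M = 33.9 kN·m/kg
  brass: M = 30.3 kN·m/kg
Bronze ranks first.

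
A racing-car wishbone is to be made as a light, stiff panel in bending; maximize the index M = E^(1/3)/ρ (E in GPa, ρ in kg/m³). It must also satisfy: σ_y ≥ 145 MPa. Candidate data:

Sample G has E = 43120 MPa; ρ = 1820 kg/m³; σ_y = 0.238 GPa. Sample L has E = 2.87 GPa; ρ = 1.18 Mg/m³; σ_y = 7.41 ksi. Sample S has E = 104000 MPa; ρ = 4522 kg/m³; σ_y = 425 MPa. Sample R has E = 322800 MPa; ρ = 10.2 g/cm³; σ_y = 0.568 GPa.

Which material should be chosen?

sample G

Screen on constraints: σ_y ≥ 145 MPa. Survivors: sample G, sample S, sample R.
Convert each candidate to consistent units, then evaluate M:
  sample G: E = 43.12 GPa, ρ = 1820 kg/m³
  sample S: E = 104.0 GPa, ρ = 4522 kg/m³
  sample R: E = 322.8 GPa, ρ = 10200 kg/m³
  sample G: M = 1.93×10⁻³
  sample S: M = 1.04×10⁻³
  sample R: M = 0.673×10⁻³
Sample G has the largest M.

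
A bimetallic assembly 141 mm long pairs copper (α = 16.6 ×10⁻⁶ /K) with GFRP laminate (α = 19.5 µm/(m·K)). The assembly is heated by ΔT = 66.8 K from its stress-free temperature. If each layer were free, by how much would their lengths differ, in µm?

Δα = |16.6 − 19.5|×10⁻⁶/K = 2.90×10⁻⁶/K.
ΔL_mismatch = Δα·L·ΔT = 2.90×10⁻⁶ × 141.0 mm × 66.8 K = 27.3 µm.

27.3 µm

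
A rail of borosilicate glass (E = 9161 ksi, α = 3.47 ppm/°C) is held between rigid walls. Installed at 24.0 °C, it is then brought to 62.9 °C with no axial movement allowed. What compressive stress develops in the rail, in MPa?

E = 9161 ksi = 63.16 GPa.
ΔT = 38.90 K. Constrained thermal stress σ = E·α·ΔT = 63.16×10³ MPa × 3.47×10⁻⁶ × 38.90 = 8.53 MPa (compressive).

8.53 MPa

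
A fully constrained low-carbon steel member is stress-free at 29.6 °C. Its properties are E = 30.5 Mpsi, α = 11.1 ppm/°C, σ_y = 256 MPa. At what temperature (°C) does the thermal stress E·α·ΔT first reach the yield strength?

E = 30.5 Mpsi = 210.3 GPa.
E·α·ΔT = 256.0 MPa ⇒ ΔT = 256.0 / (210.3×10³ × 11.1×10⁻⁶) = 109.7 K.
T = 29.6 + 109.7 = 139.3 °C.

139 °C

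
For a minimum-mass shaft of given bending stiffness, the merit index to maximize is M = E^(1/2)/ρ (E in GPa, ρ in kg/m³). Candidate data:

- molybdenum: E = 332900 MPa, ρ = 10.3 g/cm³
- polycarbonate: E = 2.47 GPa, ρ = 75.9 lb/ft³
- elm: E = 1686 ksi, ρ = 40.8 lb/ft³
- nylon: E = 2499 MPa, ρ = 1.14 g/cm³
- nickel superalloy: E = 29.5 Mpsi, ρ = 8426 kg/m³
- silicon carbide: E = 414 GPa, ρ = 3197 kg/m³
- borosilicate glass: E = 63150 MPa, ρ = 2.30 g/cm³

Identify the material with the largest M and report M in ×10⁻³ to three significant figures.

Convert each candidate to consistent units, then evaluate M:
  molybdenum: E = 332.9 GPa, ρ = 10300 kg/m³
  polycarbonate: E = 2.470 GPa, ρ = 1216 kg/m³
  elm: E = 11.62 GPa, ρ = 653.6 kg/m³
  nylon: E = 2.499 GPa, ρ = 1140 kg/m³
  nickel superalloy: E = 203.4 GPa, ρ = 8426 kg/m³
  silicon carbide: E = 414.0 GPa, ρ = 3197 kg/m³
  borosilicate glass: E = 63.15 GPa, ρ = 2300 kg/m³
  silicon carbide: M = 6.36×10⁻³
  elm: M = 5.22×10⁻³
  borosilicate glass: M = 3.46×10⁻³
  molybdenum: M = 1.77×10⁻³
  nickel superalloy: M = 1.69×10⁻³
  nylon: M = 1.39×10⁻³
  polycarbonate: M = 1.29×10⁻³
Silicon carbide has the largest M.

silicon carbide, M = 6.36×10⁻³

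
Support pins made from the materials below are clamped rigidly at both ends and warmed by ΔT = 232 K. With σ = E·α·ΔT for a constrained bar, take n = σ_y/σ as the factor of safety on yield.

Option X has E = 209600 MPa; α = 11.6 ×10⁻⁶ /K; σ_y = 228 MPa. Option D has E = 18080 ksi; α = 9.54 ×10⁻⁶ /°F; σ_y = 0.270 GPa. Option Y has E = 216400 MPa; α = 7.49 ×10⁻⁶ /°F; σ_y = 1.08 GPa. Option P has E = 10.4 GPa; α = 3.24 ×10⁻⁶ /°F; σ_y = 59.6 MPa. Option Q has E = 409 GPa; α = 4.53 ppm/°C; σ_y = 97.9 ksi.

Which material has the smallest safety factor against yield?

option X

Converting E to GPa, α to ×10⁻⁶/K, σ_y to MPa, then σ and n for each:
  option X: E = 209.6, α = 11.6, σ_y = 228.0 → σ = 564 MPa, n = 0.404
  option D: E = 124.7, α = 17.2, σ_y = 270.0 → σ = 497 MPa, n = 0.544
  option Y: E = 216.4, α = 13.5, σ_y = 1080 → σ = 677 MPa, n = 1.60
  option P: E = 10.40, α = 5.83, σ_y = 59.60 → σ = 14.1 MPa, n = 4.24
  option Q: E = 409.0, α = 4.53, σ_y = 675.0 → σ = 430 MPa, n = 1.57
Smallest n: option X with n = 0.404.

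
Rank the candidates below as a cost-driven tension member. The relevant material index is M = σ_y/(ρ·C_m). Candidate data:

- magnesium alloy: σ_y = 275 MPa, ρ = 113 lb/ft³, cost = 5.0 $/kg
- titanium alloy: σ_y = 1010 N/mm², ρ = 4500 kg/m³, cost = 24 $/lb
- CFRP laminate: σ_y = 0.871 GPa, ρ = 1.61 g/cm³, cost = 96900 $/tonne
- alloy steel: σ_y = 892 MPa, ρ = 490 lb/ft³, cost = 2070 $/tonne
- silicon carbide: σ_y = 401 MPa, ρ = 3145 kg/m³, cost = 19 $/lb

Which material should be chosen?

alloy steel

In SI units:
  magnesium alloy: σ_y = 275.0 MPa, ρ = 1810 kg/m³, cost = 5.000 $/kg
  titanium alloy: σ_y = 1010 MPa, ρ = 4500 kg/m³, cost = 52.91 $/kg
  CFRP laminate: σ_y = 871.0 MPa, ρ = 1610 kg/m³, cost = 96.90 $/kg
  alloy steel: σ_y = 892.0 MPa, ρ = 7849 kg/m³, cost = 2.070 $/kg
  silicon carbide: σ_y = 401.0 MPa, ρ = 3145 kg/m³, cost = 41.89 $/kg
  alloy steel: M = 54.9 kN·m per $
  magnesium alloy: M = 30.4 kN·m per $
  CFRP laminate: M = 5.58 kN·m per $
  titanium alloy: M = 4.24 kN·m per $
  silicon carbide: M = 3.04 kN·m per $
The maximum is for alloy steel.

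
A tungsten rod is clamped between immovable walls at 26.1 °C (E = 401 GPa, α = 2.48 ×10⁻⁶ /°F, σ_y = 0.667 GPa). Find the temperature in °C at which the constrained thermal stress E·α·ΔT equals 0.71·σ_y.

α = 2.48×10⁻⁶/°F × 9/5 = 4.46×10⁻⁶/K.
σ_y = 0.667 GPa = 667.0 MPa.
E·α·ΔT = 473.6 MPa ⇒ ΔT = 473.6 / (401.0×10³ × 4.46×10⁻⁶) = 264.6 K.
T = 26.1 + 264.6 = 290.7 °C.

291 °C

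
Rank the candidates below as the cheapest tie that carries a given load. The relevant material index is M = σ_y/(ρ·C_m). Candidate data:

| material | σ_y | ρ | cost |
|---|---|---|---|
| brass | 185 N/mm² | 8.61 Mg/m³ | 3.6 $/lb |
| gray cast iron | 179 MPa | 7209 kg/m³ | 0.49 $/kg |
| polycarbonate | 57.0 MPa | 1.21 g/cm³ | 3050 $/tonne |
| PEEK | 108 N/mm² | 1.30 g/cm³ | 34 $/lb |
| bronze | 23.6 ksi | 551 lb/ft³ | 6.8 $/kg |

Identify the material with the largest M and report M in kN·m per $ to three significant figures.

Putting every candidate on a common basis:
  brass: σ_y = 185.0 MPa, ρ = 8610 kg/m³, cost = 7.937 $/kg
  gray cast iron: σ_y = 179.0 MPa, ρ = 7209 kg/m³, cost = 0.4900 $/kg
  polycarbonate: σ_y = 57.00 MPa, ρ = 1210 kg/m³, cost = 3.050 $/kg
  PEEK: σ_y = 108.0 MPa, ρ = 1300 kg/m³, cost = 74.96 $/kg
  bronze: σ_y = 162.7 MPa, ρ = 8826 kg/m³, cost = 6.800 $/kg
  gray cast iron: M = 50.7 kN·m per $
  polycarbonate: M = 15.4 kN·m per $
  bronze: M = 2.71 kN·m per $
  brass: M = 2.71 kN·m per $
  PEEK: M = 1.11 kN·m per $
Gray cast iron ranks first.

gray cast iron, M = 50.7 kN·m per $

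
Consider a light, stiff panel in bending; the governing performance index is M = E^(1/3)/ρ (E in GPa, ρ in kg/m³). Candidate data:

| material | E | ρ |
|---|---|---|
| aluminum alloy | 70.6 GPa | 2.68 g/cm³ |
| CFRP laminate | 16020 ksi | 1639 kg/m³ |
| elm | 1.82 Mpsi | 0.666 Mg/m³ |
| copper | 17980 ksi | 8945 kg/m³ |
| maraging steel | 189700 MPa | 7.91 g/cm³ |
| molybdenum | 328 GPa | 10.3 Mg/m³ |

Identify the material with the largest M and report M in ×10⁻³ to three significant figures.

elm, M = 3.49×10⁻³

Convert each candidate to consistent units, then evaluate M:
  aluminum alloy: E = 70.60 GPa, ρ = 2680 kg/m³
  CFRP laminate: E = 110.5 GPa, ρ = 1639 kg/m³
  elm: E = 12.55 GPa, ρ = 666.0 kg/m³
  copper: E = 124.0 GPa, ρ = 8945 kg/m³
  maraging steel: E = 189.7 GPa, ρ = 7910 kg/m³
  molybdenum: E = 328.0 GPa, ρ = 10300 kg/m³
  elm: M = 3.49×10⁻³
  CFRP laminate: M = 2.93×10⁻³
  aluminum alloy: M = 1.54×10⁻³
  maraging steel: M = 0.726×10⁻³
  molybdenum: M = 0.670×10⁻³
  copper: M = 0.557×10⁻³
Highest index: elm.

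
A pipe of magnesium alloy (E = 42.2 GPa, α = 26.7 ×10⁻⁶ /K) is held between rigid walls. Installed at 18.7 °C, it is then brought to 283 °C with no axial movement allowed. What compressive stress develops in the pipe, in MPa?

ΔT = 264.3 K. Constrained thermal stress σ = E·α·ΔT = 42.20×10³ MPa × 26.7×10⁻⁶ × 264.3 = 298 MPa (compressive).

298 MPa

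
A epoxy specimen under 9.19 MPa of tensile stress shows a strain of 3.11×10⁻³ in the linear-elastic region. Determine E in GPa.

2.95 GPa

E = σ/ε = 9.19 MPa / 3.11×10⁻³ = 2955 MPa = 2.95 GPa.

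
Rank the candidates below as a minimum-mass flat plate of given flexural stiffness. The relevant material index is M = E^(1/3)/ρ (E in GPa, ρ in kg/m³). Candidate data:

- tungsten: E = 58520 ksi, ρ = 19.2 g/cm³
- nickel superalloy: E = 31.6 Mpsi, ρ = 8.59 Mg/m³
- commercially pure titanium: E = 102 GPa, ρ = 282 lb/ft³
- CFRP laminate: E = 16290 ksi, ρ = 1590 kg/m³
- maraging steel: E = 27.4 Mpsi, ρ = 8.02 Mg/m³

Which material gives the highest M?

Putting every candidate on a common basis:
  tungsten: E = 403.5 GPa, ρ = 19200 kg/m³
  nickel superalloy: E = 217.9 GPa, ρ = 8590 kg/m³
  commercially pure titanium: E = 102.0 GPa, ρ = 4517 kg/m³
  CFRP laminate: E = 112.3 GPa, ρ = 1590 kg/m³
  maraging steel: E = 188.9 GPa, ρ = 8020 kg/m³
  CFRP laminate: M = 3.03×10⁻³
  commercially pure titanium: M = 1.03×10⁻³
  maraging steel: M = 0.715×10⁻³
  nickel superalloy: M = 0.701×10⁻³
  tungsten: M = 0.385×10⁻³
CFRP laminate has the largest M.

CFRP laminate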